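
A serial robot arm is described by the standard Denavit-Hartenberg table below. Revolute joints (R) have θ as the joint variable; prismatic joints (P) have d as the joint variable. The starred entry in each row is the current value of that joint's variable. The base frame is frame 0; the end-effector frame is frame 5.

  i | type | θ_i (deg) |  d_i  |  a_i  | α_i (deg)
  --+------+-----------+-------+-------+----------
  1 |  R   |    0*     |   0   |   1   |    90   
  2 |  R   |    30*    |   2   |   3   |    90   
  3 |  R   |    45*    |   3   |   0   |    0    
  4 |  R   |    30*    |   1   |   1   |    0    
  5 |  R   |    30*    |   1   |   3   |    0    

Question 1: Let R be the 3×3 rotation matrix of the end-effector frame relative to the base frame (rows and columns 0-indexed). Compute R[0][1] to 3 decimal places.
-0.837

End-effector y-axis (col 1 of R) = (-0.8365,0.2588,-0.4830)
R[0][1] = -0.8365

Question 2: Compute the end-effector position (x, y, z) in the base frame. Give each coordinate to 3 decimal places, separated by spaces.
5.650 -5.864 -3.089

after link 1: o_1 = (1.0000, 0.0000, 0.0000)
after link 2: o_2 = (3.5981, -2.0000, 1.5000)
after link 3: o_3 = (5.0981, -2.0000, -1.0981)
after link 4: o_4 = (5.8222, -2.9659, -1.8347)
after link 5: o_5 = (5.6498, -5.8637, -3.0889)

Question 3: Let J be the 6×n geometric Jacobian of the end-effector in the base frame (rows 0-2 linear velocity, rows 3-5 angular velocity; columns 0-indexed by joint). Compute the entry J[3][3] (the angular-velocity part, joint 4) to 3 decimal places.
0.500

axis z_3 = (0.5000,-0.0000,-0.8660); lever o_n−o_3 = (0.5517,-3.8637,-1.9909)
cross product → J_v[:, 3] = (-3.3461,0.5176,-1.9319)
J_ω[:, 3] = z_3
entry J[3][3] = 0.5000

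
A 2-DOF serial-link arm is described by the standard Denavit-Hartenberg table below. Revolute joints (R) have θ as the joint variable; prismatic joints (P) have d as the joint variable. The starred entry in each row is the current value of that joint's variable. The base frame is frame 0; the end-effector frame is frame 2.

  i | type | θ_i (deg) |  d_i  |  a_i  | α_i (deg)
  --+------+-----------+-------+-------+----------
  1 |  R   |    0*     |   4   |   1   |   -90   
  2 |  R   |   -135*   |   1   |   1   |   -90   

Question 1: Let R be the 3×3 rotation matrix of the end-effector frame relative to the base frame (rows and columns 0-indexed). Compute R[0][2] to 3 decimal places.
End-effector z-axis (col 2 of R) = (0.7071,0.0000,0.7071)
R[0][2] = 0.7071

0.707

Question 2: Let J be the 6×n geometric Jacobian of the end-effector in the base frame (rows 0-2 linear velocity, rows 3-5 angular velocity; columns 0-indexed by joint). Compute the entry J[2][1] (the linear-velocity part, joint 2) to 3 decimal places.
axis z_1 = (0.0000,1.0000,0.0000); lever o_n−o_1 = (-0.7071,1.0000,0.7071)
cross product → J_v[:, 1] = (0.7071,-0.0000,0.7071)
J_ω[:, 1] = z_1
entry J[2][1] = 0.7071

0.707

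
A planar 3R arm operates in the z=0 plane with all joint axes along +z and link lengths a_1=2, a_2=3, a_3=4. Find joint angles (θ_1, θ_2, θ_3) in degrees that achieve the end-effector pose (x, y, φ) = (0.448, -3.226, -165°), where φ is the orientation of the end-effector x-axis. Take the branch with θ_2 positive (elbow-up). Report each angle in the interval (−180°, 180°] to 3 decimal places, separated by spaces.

wrist centre = target − a_3·(cos φ, sin φ) = (4.3117, -2.1907)
cos θ_2 = (23.3901−2²−3²)/(2·2·3) = 0.8658; θ_2 = 30.0215° (elbow-up)
β = atan2(-2.1907,4.3117) = -26.9346°; ψ = atan2(1.5010,4.5975) = 18.0806°
θ_1 = β − ψ = -45.0151°
θ_3 = φ − θ_1 − θ_2 = -150.0063° (wrapped to (-180°,180°])

-45.015 30.021 -150.006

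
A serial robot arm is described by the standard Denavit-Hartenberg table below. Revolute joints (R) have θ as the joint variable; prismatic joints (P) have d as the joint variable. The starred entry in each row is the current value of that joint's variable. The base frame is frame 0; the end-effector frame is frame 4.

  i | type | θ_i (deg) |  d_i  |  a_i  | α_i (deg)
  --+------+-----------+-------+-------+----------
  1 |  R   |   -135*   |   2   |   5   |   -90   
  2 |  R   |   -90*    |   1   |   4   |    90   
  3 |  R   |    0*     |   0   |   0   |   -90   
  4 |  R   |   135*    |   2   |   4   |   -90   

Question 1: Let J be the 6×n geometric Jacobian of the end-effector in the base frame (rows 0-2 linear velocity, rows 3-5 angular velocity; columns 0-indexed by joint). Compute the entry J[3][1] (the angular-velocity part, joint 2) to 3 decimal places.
0.707

axis z_1 = (0.7071,-0.7071,0.0000); lever o_n−o_1 = (0.1213,-4.1213,1.1716)
cross product → J_v[:, 1] = (-0.8284,-0.8284,-2.8284)
J_ω[:, 1] = z_1
entry J[3][1] = 0.7071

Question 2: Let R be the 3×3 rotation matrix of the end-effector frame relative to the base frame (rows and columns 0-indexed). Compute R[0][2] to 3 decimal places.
End-effector z-axis (col 2 of R) = (0.5000,0.5000,-0.7071)
R[0][2] = 0.5000

0.500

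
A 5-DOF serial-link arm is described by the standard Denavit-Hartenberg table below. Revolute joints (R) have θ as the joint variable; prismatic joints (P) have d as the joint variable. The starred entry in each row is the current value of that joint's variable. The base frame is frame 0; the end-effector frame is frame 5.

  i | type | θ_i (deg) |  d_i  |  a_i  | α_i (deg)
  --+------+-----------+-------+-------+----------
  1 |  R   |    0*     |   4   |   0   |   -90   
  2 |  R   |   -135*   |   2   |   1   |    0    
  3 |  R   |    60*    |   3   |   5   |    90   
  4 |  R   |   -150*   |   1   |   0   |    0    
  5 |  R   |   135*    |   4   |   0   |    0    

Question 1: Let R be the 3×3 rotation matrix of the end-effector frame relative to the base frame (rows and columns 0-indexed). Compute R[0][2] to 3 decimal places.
-0.966

End-effector z-axis (col 2 of R) = (-0.9659,0.0000,0.2588)
R[0][2] = -0.9659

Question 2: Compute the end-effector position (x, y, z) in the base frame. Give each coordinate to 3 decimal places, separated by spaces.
after link 1: o_1 = (0.0000, 0.0000, 4.0000)
after link 2: o_2 = (-0.7071, 2.0000, 4.7071)
after link 3: o_3 = (0.5870, 5.0000, 9.5367)
after link 4: o_4 = (-0.3789, 5.0000, 9.7956)
after link 5: o_5 = (-4.2426, 5.0000, 10.8308)

-4.243 5.000 10.831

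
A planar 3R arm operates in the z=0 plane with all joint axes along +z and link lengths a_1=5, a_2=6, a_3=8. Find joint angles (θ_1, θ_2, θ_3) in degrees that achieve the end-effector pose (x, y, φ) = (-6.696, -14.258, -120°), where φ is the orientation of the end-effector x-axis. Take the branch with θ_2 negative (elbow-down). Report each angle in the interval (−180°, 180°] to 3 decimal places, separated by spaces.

wrist centre = target − a_3·(cos φ, sin φ) = (-2.6960, -7.3298)
cos θ_2 = (60.9943−5²−6²)/(2·5·6) = -0.0001; θ_2 = -90.0054° (elbow-down)
β = atan2(-7.3298,-2.6960) = -110.1942°; ψ = atan2(-6.0000,4.9994) = -50.1976°
θ_1 = β − ψ = -59.9966°
θ_3 = φ − θ_1 − θ_2 = 30.0020° (wrapped to (-180°,180°])

-59.997 -90.005 30.002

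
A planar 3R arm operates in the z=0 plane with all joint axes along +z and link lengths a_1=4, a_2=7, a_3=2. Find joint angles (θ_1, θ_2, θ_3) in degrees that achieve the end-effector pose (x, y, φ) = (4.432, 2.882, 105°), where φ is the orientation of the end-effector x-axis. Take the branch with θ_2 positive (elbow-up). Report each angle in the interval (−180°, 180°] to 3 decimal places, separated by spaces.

wrist centre = target − a_3·(cos φ, sin φ) = (4.9496, 0.9501)
cos θ_2 = (25.4017−4²−7²)/(2·4·7) = -0.7071; θ_2 = 135.0005° (elbow-up)
β = atan2(0.9501,4.9496) = 10.8665°; ψ = atan2(4.9497,-0.9498) = 100.8623°
θ_1 = β − ψ = -89.9958°
θ_3 = φ − θ_1 − θ_2 = 59.9954° (wrapped to (-180°,180°])

-89.996 135.000 59.995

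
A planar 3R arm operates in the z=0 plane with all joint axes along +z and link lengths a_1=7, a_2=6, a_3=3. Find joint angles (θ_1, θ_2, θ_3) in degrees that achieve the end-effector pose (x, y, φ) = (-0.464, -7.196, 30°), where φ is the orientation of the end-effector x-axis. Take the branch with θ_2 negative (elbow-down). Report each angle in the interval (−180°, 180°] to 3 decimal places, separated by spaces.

-68.796 -90.002 -171.202

wrist centre = target − a_3·(cos φ, sin φ) = (-3.0621, -8.6960)
cos θ_2 = (84.9967−7²−6²)/(2·7·6) = -0.0000; θ_2 = -90.0022° (elbow-down)
β = atan2(-8.6960,-3.0621) = -109.3984°; ψ = atan2(-6.0000,6.9998) = -40.6022°
θ_1 = β − ψ = -68.7962°
θ_3 = φ − θ_1 − θ_2 = -171.2016° (wrapped to (-180°,180°])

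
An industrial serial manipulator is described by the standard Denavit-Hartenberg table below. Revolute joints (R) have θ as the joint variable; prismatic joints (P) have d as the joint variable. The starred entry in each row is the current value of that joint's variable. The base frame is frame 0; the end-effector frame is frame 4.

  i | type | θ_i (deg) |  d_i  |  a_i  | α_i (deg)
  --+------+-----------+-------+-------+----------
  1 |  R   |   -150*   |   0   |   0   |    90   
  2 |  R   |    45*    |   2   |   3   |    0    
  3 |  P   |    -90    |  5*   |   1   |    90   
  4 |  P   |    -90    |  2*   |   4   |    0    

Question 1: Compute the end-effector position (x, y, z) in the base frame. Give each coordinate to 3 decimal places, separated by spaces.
-2.725 1.891 -0.000

after link 1: o_1 = (0.0000, 0.0000, 0.0000)
after link 2: o_2 = (-2.8371, 0.6714, 2.1213)
after link 3: o_3 = (-5.9495, 4.6480, 1.4142)
after link 4: o_4 = (-2.7247, 1.8910, -0.0000)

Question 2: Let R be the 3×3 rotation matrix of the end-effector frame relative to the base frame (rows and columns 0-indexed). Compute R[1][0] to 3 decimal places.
End-effector x-axis (col 0 of R) = (0.5000,-0.8660,-0.0000)
R[1][0] = -0.8660

-0.866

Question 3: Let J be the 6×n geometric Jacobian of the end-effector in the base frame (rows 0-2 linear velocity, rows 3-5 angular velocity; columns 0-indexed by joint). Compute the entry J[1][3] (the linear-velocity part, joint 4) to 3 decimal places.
prismatic axis z_3 = (0.6124,0.3536,-0.7071)
J_v[:, 3] = z_3; J_ω[:, 3] = (0,0,0)
entry J[1][3] = 0.3536

0.354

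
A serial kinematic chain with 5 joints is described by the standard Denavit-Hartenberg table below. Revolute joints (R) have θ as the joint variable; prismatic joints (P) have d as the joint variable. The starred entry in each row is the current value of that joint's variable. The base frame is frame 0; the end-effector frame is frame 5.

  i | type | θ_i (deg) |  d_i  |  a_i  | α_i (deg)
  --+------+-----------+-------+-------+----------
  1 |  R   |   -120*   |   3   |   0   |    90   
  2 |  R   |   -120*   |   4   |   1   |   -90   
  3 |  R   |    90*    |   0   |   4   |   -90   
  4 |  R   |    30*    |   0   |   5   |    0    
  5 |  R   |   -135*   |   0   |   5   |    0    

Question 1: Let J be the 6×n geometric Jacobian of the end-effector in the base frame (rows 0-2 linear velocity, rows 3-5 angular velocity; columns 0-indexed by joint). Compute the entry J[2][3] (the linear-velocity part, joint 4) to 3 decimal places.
axis z_3 = (-0.2500,-0.4330,0.8660); lever o_n−o_3 = (1.6205,-3.2652,-1.1648)
cross product → J_v[:, 3] = (3.3322,1.1122,1.5180)
J_ω[:, 3] = z_3
entry J[2][3] = 1.5180

1.518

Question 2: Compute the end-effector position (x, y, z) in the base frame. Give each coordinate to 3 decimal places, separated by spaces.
1.871 -2.832 0.969

after link 1: o_1 = (0.0000, 0.0000, 3.0000)
after link 2: o_2 = (-3.2141, 2.4330, 2.1340)
after link 3: o_3 = (0.2500, 0.4330, 2.1340)
after link 4: o_4 = (5.0825, 0.1429, 3.3840)
after link 5: o_5 = (1.8705, -2.8322, 0.9692)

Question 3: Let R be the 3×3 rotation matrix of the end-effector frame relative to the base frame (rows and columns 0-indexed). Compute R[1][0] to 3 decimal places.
End-effector x-axis (col 0 of R) = (-0.6424,-0.5950,-0.4830)
R[1][0] = -0.5950

-0.595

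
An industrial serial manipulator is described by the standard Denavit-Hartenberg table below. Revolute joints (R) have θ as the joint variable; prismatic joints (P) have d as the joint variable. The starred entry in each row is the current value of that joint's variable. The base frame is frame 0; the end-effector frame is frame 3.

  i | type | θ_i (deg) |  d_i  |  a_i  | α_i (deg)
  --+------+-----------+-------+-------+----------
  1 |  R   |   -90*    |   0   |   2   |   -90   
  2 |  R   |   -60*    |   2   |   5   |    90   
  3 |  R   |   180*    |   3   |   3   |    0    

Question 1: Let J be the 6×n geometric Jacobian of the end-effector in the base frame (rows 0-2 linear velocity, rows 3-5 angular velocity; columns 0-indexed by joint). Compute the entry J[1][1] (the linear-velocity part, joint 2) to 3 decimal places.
-3.232

axis z_1 = (1.0000,0.0000,0.0000); lever o_n−o_1 = (2.0000,1.5981,3.2321)
cross product → J_v[:, 1] = (0.0000,-3.2321,1.5981)
J_ω[:, 1] = z_1
entry J[1][1] = -3.2321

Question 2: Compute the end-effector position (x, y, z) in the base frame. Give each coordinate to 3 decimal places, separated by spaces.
after link 1: o_1 = (0.0000, -2.0000, 0.0000)
after link 2: o_2 = (2.0000, -4.5000, 4.3301)
after link 3: o_3 = (2.0000, -0.4019, 3.2321)

2.000 -0.402 3.232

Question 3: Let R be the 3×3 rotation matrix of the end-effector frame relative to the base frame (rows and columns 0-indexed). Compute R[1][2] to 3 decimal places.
End-effector z-axis (col 2 of R) = (-0.0000,0.8660,0.5000)
R[1][2] = 0.8660

0.866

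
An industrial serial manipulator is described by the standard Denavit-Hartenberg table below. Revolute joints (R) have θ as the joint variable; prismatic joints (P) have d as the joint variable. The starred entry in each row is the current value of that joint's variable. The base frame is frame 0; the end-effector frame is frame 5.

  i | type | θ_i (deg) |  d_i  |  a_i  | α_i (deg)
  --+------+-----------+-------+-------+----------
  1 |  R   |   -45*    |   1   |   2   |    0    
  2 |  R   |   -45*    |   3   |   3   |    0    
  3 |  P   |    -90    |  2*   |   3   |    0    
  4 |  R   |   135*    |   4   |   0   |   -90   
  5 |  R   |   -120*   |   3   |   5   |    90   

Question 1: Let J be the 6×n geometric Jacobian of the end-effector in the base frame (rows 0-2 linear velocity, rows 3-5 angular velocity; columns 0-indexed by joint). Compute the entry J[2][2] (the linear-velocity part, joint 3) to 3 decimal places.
1.000

prismatic axis z_2 = (0.0000,0.0000,1.0000)
J_v[:, 2] = z_2; J_ω[:, 2] = (0,0,0)
entry J[2][2] = 1.0000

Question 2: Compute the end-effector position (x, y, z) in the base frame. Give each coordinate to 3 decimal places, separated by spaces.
after link 1: o_1 = (1.4142, -1.4142, 1.0000)
after link 2: o_2 = (1.4142, -4.4142, 4.0000)
after link 3: o_3 = (-1.5858, -4.4142, 6.0000)
after link 4: o_4 = (-1.5858, -4.4142, 10.0000)
after link 5: o_5 = (-1.2322, -0.5251, 14.3301)

-1.232 -0.525 14.330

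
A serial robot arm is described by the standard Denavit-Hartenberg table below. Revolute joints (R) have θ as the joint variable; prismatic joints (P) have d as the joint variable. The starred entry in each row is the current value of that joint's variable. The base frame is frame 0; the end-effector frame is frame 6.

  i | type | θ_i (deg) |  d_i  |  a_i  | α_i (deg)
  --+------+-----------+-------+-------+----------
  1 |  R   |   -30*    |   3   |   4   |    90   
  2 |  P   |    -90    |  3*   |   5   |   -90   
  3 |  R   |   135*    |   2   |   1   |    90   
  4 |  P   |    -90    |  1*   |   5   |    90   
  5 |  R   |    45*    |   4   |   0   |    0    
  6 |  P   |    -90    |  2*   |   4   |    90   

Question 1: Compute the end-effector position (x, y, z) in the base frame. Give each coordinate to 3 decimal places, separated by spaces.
-5.498 -5.865 -4.243

after link 1: o_1 = (3.4641, -2.0000, 3.0000)
after link 2: o_2 = (1.9641, -4.5981, -2.0000)
after link 3: o_3 = (4.0497, -4.9857, -1.2929)
after link 4: o_4 = (0.0731, -1.8733, -2.0000)
after link 5: o_5 = (-1.3411, -4.3228, -4.8284)
after link 6: o_6 = (-5.4977, -5.8654, -4.2426)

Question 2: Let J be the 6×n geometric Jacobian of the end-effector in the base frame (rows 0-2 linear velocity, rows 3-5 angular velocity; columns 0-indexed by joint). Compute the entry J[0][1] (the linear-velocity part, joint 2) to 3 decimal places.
prismatic axis z_1 = (-0.5000,-0.8660,0.0000)
J_v[:, 1] = z_1; J_ω[:, 1] = (0,0,0)
entry J[0][1] = -0.5000

-0.500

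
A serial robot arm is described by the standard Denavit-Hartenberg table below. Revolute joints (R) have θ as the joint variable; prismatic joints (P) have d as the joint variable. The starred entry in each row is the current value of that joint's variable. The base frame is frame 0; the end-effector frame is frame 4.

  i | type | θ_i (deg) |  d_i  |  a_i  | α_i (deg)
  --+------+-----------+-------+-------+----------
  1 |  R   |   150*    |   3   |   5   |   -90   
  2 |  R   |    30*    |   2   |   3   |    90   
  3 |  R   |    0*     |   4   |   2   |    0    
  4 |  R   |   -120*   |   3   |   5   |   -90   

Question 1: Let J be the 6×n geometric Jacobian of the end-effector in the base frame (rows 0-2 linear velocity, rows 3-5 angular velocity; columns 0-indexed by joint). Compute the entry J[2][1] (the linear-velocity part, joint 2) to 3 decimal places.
-5.665

axis z_1 = (-0.5000,-0.8660,0.0000); lever o_n−o_1 = (-3.7410,4.8505,4.8122)
cross product → J_v[:, 1] = (-4.1675,2.4061,-5.6651)
J_ω[:, 1] = z_1
entry J[2][1] = -5.6651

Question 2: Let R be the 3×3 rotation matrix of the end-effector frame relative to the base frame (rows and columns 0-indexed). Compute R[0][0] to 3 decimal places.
End-effector x-axis (col 0 of R) = (0.8080,0.5335,0.2500)
R[0][0] = 0.8080

0.808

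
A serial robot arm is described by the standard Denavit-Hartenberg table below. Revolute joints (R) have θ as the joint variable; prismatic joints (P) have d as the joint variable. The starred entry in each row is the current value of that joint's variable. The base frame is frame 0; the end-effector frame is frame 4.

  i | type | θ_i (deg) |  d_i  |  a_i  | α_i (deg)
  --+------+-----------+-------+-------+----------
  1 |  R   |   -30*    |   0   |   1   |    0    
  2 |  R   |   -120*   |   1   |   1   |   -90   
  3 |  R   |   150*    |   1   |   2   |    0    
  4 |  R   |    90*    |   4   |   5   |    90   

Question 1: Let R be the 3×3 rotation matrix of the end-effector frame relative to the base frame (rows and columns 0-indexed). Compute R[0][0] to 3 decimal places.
0.433

End-effector x-axis (col 0 of R) = (0.4330,0.2500,0.8660)
R[0][0] = 0.4330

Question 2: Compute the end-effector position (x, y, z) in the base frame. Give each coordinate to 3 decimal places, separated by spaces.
6.165 -3.214 4.330

after link 1: o_1 = (0.8660, -0.5000, 0.0000)
after link 2: o_2 = (0.0000, -1.0000, 1.0000)
after link 3: o_3 = (2.0000, -1.0000, 0.0000)
after link 4: o_4 = (6.1651, -3.2141, 4.3301)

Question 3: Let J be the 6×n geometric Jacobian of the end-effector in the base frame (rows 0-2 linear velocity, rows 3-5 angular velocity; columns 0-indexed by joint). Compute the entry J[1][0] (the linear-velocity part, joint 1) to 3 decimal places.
6.165

axis z_0 = ẑ; lever o_n−o_0 = (6.1651,-3.2141,4.3301)
cross product → J_v[:, 0] = (3.2141,6.1651,-0.0000)
J_ω[:, 0] = z_0
entry J[1][0] = 6.1651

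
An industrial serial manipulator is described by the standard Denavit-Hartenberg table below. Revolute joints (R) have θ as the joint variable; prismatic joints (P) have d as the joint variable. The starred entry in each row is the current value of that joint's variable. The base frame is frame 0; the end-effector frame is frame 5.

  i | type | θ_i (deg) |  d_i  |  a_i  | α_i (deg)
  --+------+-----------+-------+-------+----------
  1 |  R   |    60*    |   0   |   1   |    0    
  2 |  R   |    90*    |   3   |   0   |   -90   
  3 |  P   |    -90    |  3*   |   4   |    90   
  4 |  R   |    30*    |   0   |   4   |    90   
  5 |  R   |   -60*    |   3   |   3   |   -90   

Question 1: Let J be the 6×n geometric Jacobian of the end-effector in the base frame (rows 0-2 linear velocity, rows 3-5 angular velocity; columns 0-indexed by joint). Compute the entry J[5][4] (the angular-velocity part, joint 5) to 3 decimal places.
0.500

axis z_4 = (0.4330,0.7500,0.5000); lever o_n−o_4 = (-1.3260,2.8995,2.7990)
cross product → J_v[:, 4] = (0.6495,-1.8750,2.2500)
J_ω[:, 4] = z_4
entry J[5][4] = 0.5000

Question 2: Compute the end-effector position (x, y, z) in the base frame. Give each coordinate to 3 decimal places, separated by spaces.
-3.326 -0.565 13.263

after link 1: o_1 = (0.5000, 0.8660, 0.0000)
after link 2: o_2 = (0.5000, 0.8660, 3.0000)
after link 3: o_3 = (-1.0000, -1.7321, 7.0000)
after link 4: o_4 = (-2.0000, -3.4641, 10.4641)
after link 5: o_5 = (-3.3260, -0.5646, 13.2631)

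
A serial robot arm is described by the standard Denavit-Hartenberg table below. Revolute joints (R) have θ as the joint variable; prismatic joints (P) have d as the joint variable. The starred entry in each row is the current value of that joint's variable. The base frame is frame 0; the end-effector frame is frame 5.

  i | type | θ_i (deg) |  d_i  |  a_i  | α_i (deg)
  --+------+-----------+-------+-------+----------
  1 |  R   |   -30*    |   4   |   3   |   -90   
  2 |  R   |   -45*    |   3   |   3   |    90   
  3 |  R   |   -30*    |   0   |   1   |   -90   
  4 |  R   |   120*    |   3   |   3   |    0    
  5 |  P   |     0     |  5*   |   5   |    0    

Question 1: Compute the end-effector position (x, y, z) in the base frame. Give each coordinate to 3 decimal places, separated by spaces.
15.250 4.391 2.214

after link 1: o_1 = (2.5981, -1.5000, 4.0000)
after link 2: o_2 = (5.9352, 0.0374, 6.1213)
after link 3: o_3 = (6.2155, -0.7018, 6.7337)
after link 4: o_4 = (9.6036, 1.2081, 5.0387)
after link 5: o_5 = (15.2504, 4.3913, 2.2137)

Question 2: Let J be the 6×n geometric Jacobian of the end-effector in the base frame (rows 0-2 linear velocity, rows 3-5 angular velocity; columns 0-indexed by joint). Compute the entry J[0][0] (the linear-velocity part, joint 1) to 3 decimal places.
-4.391

axis z_0 = ẑ; lever o_n−o_0 = (15.2504,4.3913,2.2137)
cross product → J_v[:, 0] = (-4.3913,15.2504,0.0000)
J_ω[:, 0] = z_0
entry J[0][0] = -4.3913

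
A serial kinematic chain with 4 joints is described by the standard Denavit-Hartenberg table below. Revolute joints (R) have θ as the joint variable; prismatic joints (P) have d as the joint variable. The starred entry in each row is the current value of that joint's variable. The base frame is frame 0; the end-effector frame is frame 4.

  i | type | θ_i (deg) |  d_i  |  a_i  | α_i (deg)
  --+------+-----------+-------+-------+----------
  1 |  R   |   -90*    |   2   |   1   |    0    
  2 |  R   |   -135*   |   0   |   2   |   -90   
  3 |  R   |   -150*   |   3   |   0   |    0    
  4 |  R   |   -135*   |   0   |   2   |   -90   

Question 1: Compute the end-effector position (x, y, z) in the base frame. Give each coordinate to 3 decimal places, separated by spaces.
-3.902 -1.341 0.068

after link 1: o_1 = (0.0000, -1.0000, 2.0000)
after link 2: o_2 = (-1.4142, 0.4142, 2.0000)
after link 3: o_3 = (-3.5355, -1.7071, 2.0000)
after link 4: o_4 = (-3.9016, -1.3411, 0.0681)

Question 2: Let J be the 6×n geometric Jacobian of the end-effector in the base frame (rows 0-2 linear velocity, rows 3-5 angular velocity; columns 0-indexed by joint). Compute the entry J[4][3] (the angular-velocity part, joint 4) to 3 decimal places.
-0.707

axis z_3 = (-0.7071,-0.7071,0.0000); lever o_n−o_3 = (-0.3660,0.3660,-1.9319)
cross product → J_v[:, 3] = (1.3660,-1.3660,-0.5176)
J_ω[:, 3] = z_3
entry J[4][3] = -0.7071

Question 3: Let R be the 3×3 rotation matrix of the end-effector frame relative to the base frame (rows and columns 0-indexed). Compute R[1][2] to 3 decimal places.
-0.683

End-effector z-axis (col 2 of R) = (0.6830,-0.6830,-0.2588)
R[1][2] = -0.6830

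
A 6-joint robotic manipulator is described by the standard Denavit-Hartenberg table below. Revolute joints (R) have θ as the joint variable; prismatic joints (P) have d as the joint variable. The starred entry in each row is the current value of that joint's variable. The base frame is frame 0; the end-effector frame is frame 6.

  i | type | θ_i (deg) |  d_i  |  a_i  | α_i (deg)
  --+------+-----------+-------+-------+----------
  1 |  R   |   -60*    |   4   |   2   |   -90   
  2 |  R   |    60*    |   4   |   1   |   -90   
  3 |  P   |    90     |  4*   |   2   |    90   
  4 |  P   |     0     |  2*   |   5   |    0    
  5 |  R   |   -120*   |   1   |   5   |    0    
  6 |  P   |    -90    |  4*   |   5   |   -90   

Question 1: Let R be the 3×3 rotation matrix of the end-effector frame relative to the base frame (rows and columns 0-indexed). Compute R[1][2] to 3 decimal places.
-0.400

End-effector z-axis (col 2 of R) = (0.8080,-0.3995,0.4330)
R[1][2] = -0.3995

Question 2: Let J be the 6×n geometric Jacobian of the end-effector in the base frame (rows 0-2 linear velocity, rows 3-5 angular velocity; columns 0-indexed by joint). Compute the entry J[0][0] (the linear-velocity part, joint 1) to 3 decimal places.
axis z_0 = ẑ; lever o_n−o_0 = (5.3774,-1.6537,-4.0131)
cross product → J_v[:, 0] = (1.6537,5.3774,-0.0000)
J_ω[:, 0] = z_0
entry J[0][0] = 1.6537

1.654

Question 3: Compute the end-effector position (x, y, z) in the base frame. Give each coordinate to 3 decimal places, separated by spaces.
5.377 -1.654 -4.013

after link 1: o_1 = (1.0000, -1.7321, 4.0000)
after link 2: o_2 = (4.7141, -0.1651, 3.1340)
after link 3: o_3 = (1.2500, 1.8349, 1.1340)
after link 4: o_4 = (-2.5801, -1.5311, -0.5981)
after link 5: o_5 = (1.7099, -3.9617, 0.7010)
after link 6: o_6 = (5.3774, -1.6537, -4.0131)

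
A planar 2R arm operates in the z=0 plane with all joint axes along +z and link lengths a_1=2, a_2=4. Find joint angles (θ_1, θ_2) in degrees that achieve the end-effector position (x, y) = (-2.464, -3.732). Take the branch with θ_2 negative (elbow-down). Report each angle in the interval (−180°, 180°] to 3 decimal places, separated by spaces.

-59.997 -90.003

cos θ_2 = (19.9991−2²−4²)/(2·2·4) = -0.0001; θ_2 = -90.0032° (elbow-down)
β = atan2(-3.7320,-2.4640) = -123.4342°; ψ = atan2(-4.0000,1.9998) = -63.4375°
θ_1 = β − ψ = -59.9968°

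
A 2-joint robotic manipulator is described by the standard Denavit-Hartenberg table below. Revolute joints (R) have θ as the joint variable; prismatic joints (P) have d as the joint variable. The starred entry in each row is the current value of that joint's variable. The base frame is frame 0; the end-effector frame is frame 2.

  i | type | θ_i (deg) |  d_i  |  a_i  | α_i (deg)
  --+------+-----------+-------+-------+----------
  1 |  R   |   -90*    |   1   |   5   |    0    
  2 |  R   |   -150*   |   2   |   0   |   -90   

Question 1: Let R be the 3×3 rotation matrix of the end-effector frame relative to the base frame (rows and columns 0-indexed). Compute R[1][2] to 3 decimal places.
End-effector z-axis (col 2 of R) = (-0.8660,-0.5000,0.0000)
R[1][2] = -0.5000

-0.500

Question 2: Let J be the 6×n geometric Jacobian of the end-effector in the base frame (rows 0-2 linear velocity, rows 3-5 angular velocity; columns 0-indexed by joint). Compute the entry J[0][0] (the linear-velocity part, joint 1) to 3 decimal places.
5.000

axis z_0 = ẑ; lever o_n−o_0 = (0.0000,-5.0000,3.0000)
cross product → J_v[:, 0] = (5.0000,0.0000,-0.0000)
J_ω[:, 0] = z_0
entry J[0][0] = 5.0000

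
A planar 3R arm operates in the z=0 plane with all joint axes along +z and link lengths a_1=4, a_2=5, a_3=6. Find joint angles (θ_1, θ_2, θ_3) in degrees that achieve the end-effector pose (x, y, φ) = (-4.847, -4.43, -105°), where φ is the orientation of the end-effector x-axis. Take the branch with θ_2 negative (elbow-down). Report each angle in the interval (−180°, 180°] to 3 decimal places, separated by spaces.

-120.000 -135.000 150.000

wrist centre = target − a_3·(cos φ, sin φ) = (-3.2941, 1.3656)
cos θ_2 = (12.7157−4²−5²)/(2·4·5) = -0.7071; θ_2 = -135.0000° (elbow-down)
β = atan2(1.3656,-3.2941) = 157.4837°; ψ = atan2(-3.5355,0.4645) = -82.5158°
θ_1 = β − ψ = 239.9995°
θ_3 = φ − θ_1 − θ_2 = 150.0005° (wrapped to (-180°,180°])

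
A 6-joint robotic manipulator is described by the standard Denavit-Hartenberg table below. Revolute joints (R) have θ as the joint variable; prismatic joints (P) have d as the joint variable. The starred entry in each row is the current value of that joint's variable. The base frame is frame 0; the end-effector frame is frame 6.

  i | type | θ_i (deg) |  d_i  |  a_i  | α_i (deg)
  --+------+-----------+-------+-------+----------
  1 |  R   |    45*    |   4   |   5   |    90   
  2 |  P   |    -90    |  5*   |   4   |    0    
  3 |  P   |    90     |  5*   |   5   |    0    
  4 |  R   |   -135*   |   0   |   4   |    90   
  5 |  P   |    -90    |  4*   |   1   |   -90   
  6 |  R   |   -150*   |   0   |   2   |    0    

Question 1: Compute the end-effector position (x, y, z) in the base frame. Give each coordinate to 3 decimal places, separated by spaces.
10.160 -5.018 0.707

after link 1: o_1 = (3.5355, 3.5355, 4.0000)
after link 2: o_2 = (7.0711, -0.0000, 0.0000)
after link 3: o_3 = (14.1421, -0.0000, 0.0000)
after link 4: o_4 = (12.1421, -2.0000, -2.8284)
after link 5: o_5 = (9.4350, -3.2929, -0.0000)
after link 6: o_6 = (10.1598, -5.0176, 0.7071)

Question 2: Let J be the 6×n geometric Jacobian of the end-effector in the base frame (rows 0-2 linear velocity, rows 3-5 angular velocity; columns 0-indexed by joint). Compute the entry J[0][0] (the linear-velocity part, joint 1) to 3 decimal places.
axis z_0 = ẑ; lever o_n−o_0 = (10.1598,-5.0176,0.7071)
cross product → J_v[:, 0] = (5.0176,10.1598,-0.0000)
J_ω[:, 0] = z_0
entry J[0][0] = 5.0176

5.018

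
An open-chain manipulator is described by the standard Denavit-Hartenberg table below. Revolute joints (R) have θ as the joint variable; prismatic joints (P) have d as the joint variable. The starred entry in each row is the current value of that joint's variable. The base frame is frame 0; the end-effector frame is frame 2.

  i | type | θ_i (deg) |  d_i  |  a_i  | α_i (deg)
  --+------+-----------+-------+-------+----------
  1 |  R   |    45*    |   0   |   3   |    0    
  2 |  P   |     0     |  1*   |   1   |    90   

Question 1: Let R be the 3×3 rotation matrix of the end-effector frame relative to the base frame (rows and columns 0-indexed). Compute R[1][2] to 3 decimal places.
End-effector z-axis (col 2 of R) = (0.7071,-0.7071,0.0000)
R[1][2] = -0.7071

-0.707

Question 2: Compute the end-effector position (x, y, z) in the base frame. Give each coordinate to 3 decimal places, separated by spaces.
2.828 2.828 1.000

after link 1: o_1 = (2.1213, 2.1213, 0.0000)
after link 2: o_2 = (2.8284, 2.8284, 1.0000)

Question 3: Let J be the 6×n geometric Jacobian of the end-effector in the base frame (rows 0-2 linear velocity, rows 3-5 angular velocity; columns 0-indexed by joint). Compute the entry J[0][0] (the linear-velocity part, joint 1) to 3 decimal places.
-2.828

axis z_0 = ẑ; lever o_n−o_0 = (2.8284,2.8284,1.0000)
cross product → J_v[:, 0] = (-2.8284,2.8284,0.0000)
J_ω[:, 0] = z_0
entry J[0][0] = -2.8284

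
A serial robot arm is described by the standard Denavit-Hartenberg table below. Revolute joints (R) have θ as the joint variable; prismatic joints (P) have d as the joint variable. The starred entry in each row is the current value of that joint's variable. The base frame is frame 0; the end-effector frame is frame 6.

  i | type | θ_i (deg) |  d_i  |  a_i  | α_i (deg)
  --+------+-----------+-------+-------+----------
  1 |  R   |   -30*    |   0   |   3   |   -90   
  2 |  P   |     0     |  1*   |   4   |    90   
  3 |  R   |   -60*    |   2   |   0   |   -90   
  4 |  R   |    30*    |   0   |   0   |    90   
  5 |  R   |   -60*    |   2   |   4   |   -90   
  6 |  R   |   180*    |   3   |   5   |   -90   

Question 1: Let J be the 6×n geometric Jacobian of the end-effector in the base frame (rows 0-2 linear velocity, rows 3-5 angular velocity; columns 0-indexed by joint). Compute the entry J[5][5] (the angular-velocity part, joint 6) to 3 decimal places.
-0.433

axis z_5 = (0.5000,-0.7500,-0.4330); lever o_n−o_5 = (5.8301,-0.0849,-0.0490)
cross product → J_v[:, 5] = (0.0000,-2.5000,4.3301)
J_ω[:, 5] = z_5
entry J[5][5] = -0.4330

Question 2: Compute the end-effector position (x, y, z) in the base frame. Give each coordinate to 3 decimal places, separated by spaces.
8.928 -5.451 2.683

after link 1: o_1 = (2.5981, -1.5000, 0.0000)
after link 2: o_2 = (6.5622, -2.6340, 0.0000)
after link 3: o_3 = (6.5622, -2.6340, 2.0000)
after link 4: o_4 = (6.5622, -2.6340, 2.0000)
after link 5: o_5 = (3.0981, -5.3660, 2.7321)
after link 6: o_6 = (8.9282, -5.4510, 2.6830)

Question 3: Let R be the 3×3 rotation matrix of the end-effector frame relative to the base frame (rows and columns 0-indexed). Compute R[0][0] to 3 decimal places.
End-effector x-axis (col 0 of R) = (0.8660,0.4330,0.2500)
R[0][0] = 0.8660

0.866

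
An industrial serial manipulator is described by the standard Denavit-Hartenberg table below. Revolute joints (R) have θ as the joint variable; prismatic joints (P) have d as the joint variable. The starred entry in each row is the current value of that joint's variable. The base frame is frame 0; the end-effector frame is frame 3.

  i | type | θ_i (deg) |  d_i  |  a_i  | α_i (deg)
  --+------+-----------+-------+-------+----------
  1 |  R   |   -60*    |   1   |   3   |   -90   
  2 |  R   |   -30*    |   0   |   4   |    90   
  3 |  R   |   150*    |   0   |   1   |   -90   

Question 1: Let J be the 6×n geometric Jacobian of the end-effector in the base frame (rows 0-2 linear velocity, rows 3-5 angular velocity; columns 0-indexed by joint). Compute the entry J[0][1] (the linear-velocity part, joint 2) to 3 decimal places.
0.783

axis z_1 = (0.8660,0.5000,0.0000); lever o_n−o_1 = (1.7901,-2.1005,1.5670)
cross product → J_v[:, 1] = (0.7835,-1.3571,-2.7141)
J_ω[:, 1] = z_1
entry J[0][1] = 0.7835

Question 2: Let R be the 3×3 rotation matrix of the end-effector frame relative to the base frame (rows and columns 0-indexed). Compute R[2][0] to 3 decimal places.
End-effector x-axis (col 0 of R) = (0.0580,0.8995,-0.4330)
R[2][0] = -0.4330

-0.433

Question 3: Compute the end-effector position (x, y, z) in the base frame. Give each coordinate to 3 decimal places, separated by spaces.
after link 1: o_1 = (1.5000, -2.5981, 1.0000)
after link 2: o_2 = (3.2321, -5.5981, 3.0000)
after link 3: o_3 = (3.2901, -4.6986, 2.5670)

3.290 -4.699 2.567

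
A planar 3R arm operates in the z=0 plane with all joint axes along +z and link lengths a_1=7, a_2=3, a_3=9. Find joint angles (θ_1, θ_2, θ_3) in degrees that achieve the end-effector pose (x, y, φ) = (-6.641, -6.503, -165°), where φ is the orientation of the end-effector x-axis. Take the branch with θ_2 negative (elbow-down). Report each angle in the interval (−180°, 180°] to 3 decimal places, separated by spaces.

wrist centre = target − a_3·(cos φ, sin φ) = (2.0523, -4.1736)
cos θ_2 = (21.6312−7²−3²)/(2·7·3) = -0.8659; θ_2 = -149.9882° (elbow-down)
β = atan2(-4.1736,2.0523) = -63.8149°; ψ = atan2(-1.5005,4.4022) = -18.8221°
θ_1 = β − ψ = -44.9928°
θ_3 = φ − θ_1 − θ_2 = 29.9811° (wrapped to (-180°,180°])

-44.993 -149.988 29.981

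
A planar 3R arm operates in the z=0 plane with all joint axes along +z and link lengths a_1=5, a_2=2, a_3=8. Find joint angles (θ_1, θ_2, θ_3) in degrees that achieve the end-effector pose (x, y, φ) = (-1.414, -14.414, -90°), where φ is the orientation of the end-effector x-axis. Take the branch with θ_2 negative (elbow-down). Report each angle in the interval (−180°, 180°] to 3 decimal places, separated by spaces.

wrist centre = target − a_3·(cos φ, sin φ) = (-1.4140, -6.4140)
cos θ_2 = (43.1388−5²−2²)/(2·5·2) = 0.7069; θ_2 = -45.0135° (elbow-down)
β = atan2(-6.4140,-1.4140) = -102.4323°; ψ = atan2(-1.4145,6.4139) = -12.4372°
θ_1 = β − ψ = -89.9951°
θ_3 = φ − θ_1 − θ_2 = 45.0087° (wrapped to (-180°,180°])

-89.995 -45.014 45.009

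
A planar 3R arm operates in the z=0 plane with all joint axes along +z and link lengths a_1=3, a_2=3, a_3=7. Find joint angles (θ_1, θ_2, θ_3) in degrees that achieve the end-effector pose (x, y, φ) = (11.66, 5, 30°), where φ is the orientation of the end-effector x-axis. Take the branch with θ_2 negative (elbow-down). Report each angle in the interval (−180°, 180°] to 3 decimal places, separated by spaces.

wrist centre = target − a_3·(cos φ, sin φ) = (5.5978, 1.5000)
cos θ_2 = (33.5856−3²−3²)/(2·3·3) = 0.8659; θ_2 = -30.0181° (elbow-down)
β = atan2(1.5000,5.5978) = 15.0007°; ψ = atan2(-1.5008,5.5976) = -15.0091°
θ_1 = β − ψ = 30.0097°
θ_3 = φ − θ_1 − θ_2 = 30.0084° (wrapped to (-180°,180°])

30.010 -30.018 30.008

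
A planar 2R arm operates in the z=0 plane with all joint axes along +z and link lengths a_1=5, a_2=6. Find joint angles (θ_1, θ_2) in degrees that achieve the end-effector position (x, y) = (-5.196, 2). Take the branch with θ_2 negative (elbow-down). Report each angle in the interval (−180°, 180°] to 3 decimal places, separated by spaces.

-132.103 -120.002

cos θ_2 = (30.9984−5²−6²)/(2·5·6) = -0.5000; θ_2 = -120.0017° (elbow-down)
β = atan2(2.0000,-5.1960) = 158.9477°; ψ = atan2(-5.1961,1.9998) = -68.9495°
θ_1 = β − ψ = 227.8972°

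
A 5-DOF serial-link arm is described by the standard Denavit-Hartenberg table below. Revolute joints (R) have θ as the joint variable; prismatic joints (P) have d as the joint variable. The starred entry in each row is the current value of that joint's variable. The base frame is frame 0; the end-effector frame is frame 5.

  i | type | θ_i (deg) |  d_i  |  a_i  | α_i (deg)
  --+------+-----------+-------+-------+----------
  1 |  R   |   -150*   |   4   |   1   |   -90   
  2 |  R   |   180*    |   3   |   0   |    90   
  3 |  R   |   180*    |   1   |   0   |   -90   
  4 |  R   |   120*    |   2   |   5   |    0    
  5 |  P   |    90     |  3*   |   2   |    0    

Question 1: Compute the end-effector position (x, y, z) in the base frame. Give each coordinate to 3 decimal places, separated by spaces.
1.799 3.348 6.330

after link 1: o_1 = (-0.8660, -0.5000, 4.0000)
after link 2: o_2 = (0.6340, -3.0981, 4.0000)
after link 3: o_3 = (0.6340, -3.0981, 3.0000)
after link 4: o_4 = (1.7990, -0.1160, 7.3301)
after link 5: o_5 = (1.7990, 3.3481, 6.3301)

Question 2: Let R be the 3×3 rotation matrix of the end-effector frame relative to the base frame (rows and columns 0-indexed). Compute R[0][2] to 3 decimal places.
-0.500

End-effector z-axis (col 2 of R) = (-0.5000,0.8660,-0.0000)
R[0][2] = -0.5000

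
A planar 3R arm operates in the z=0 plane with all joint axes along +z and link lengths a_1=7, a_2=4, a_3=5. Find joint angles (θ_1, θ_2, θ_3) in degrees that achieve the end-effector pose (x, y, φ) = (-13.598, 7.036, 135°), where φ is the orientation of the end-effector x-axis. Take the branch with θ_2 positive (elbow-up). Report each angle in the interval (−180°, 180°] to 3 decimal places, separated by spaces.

wrist centre = target − a_3·(cos φ, sin φ) = (-10.0625, 3.5005)
cos θ_2 = (113.5065−7²−4²)/(2·7·4) = 0.8662; θ_2 = 29.9814° (elbow-up)
β = atan2(3.5005,-10.0625) = 160.8186°; ψ = atan2(1.9989,10.4647) = 10.8138°
θ_1 = β − ψ = 150.0047°
θ_3 = φ − θ_1 − θ_2 = -44.9862° (wrapped to (-180°,180°])

150.005 29.981 -44.986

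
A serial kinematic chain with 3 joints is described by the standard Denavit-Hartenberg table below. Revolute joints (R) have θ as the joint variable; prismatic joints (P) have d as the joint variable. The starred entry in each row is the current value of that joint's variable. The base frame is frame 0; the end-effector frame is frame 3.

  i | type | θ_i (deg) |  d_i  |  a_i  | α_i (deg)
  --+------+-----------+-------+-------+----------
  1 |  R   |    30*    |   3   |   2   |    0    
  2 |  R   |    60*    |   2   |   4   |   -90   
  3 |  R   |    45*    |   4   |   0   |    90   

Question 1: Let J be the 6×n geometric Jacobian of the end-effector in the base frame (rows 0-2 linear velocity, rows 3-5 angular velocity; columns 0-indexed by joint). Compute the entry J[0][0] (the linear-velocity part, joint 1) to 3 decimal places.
axis z_0 = ẑ; lever o_n−o_0 = (-2.2679,5.0000,5.0000)
cross product → J_v[:, 0] = (-5.0000,-2.2679,0.0000)
J_ω[:, 0] = z_0
entry J[0][0] = -5.0000

-5.000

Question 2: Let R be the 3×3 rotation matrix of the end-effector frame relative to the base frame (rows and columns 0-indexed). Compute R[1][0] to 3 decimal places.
0.707

End-effector x-axis (col 0 of R) = (0.0000,0.7071,-0.7071)
R[1][0] = 0.7071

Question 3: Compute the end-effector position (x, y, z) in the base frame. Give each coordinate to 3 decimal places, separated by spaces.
-2.268 5.000 5.000

after link 1: o_1 = (1.7321, 1.0000, 3.0000)
after link 2: o_2 = (1.7321, 5.0000, 5.0000)
after link 3: o_3 = (-2.2679, 5.0000, 5.0000)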